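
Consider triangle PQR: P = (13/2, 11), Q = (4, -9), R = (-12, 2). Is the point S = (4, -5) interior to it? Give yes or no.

Barycentric coordinates of S: (128/695, 547/695, 4/139).
The three coordinates are positive, positive, positive; a point is interior exactly when all three are positive.

yes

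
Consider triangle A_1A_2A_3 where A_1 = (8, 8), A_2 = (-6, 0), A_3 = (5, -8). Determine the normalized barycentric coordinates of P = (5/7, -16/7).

Signed area of the reference triangle: [A_1A_2A_3] = ½·(8·(0−(-8)) + (-6)·(-8−8) + 5·(8−0)) = ½·(64 + 96 + 40) = 100.
[PA_2A_3] = ½·((5/7)·(0−(-8)) + (-6)·(-8−(-16/7)) + 5·(-16/7−0)) = ½·(40/7 + 240/7 − 80/7) = 100/7, so the A_1-coordinate is (100/7)/100 = 1/7.
[A_1PA_3] = ½·(8·(-16/7−(-8)) + (5/7)·(-8−8) + 5·(8−(-16/7))) = ½·(320/7 − 80/7 + 360/7) = 300/7, so the A_2-coordinate is 3/7.
[A_1A_2P] = ½·(8·(0−(-16/7)) + (-6)·(-16/7−8) + (5/7)·(8−0)) = ½·(128/7 + 432/7 + 40/7) = 300/7, so the A_3-coordinate is 3/7.
Check: 1/7 + 3/7 + 3/7 = 1.

(1/7, 3/7, 3/7)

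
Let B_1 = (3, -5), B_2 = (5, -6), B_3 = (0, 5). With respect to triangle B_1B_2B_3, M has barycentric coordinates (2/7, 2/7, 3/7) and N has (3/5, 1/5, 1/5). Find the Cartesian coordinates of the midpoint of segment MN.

(89/35, -21/10)

Barycentric coordinates of the midpoint are the average: (31/70, 17/70, 11/35).
Converting: (31/70)·B_1 + (17/70)·B_2 + (11/35)·B_3 = (89/35, -21/10).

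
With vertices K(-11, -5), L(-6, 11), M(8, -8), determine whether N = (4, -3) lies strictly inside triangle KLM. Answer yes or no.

yes

Barycentric coordinates of N: (6/319, 83/319, 230/319).
The three coordinates are positive, positive, positive; a point is interior exactly when all three are positive.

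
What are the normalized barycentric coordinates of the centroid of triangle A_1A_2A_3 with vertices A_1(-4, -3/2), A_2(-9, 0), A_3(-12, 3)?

(1/3, 1/3, 1/3)

The centroid is the average of the vertices, so each weight is 1/3.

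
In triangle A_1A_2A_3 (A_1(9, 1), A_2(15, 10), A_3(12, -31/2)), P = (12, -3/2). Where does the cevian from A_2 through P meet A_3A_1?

Barycentric coordinates of P with respect to A_1A_2A_3: (1/3, 1/3, 1/3).
On side A_3A_1 the A_2-coordinate is zero; dropping P's A_2-weight 1/3 and renormalizing the remaining 1/3 : 1/3 gives weights 1/2, 1/2 on A_3, A_1.
Q = (1/2)·(12, -31/2) + (1/2)·(9, 1) = (21/2, -29/4).

(21/2, -29/4)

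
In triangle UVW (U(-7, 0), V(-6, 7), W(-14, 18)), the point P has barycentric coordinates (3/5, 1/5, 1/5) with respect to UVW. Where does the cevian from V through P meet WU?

Line VP meets WU where the V-coordinate vanishes; zeroing P's V-weight and renormalizing leaves W, U-weights 1/5 : 3/5 → (1/4, 3/4).
So Q = (1/4)·W + (3/4)·U = (-35/4, 9/2).

(-35/4, 9/2)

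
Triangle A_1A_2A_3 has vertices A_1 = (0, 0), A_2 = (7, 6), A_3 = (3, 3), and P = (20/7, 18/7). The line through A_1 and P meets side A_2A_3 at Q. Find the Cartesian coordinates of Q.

(5, 9/2)

Barycentric coordinates of P with respect to A_1A_2A_3: (3/7, 2/7, 2/7).
On side A_2A_3 the A_1-coordinate is zero; dropping P's A_1-weight 3/7 and renormalizing the remaining 2/7 : 2/7 gives weights 1/2, 1/2 on A_2, A_3.
Q = (1/2)·(7, 6) + (1/2)·(3, 3) = (5, 9/2).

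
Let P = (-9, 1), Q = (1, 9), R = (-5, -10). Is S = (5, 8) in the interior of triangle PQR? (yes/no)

Barycentric coordinates of S: (-41/71, 91/71, 21/71).
The three coordinates are negative, positive, positive; a point is interior exactly when all three are positive.

no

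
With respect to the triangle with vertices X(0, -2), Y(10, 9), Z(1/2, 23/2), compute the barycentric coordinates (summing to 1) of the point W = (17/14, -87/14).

(9/7, 1/7, -3/7)

Signed area of the reference triangle: [XYZ] = ½·(0·(9−(23/2)) + 10·(23/2−(-2)) + (1/2)·(-2−9)) = ½·(0 + 135 − 11/2) = 259/4.
[WYZ] = ½·((17/14)·(9−(23/2)) + 10·(23/2−(-87/14)) + (1/2)·(-87/14−9)) = ½·(-85/28 + 1240/7 − 213/28) = 333/4, so the X-coordinate is (333/4)/(259/4) = 9/7.
[XWZ] = ½·(0·(-87/14−(23/2)) + (17/14)·(23/2−(-2)) + (1/2)·(-2−(-87/14))) = ½·(0 + 459/28 + 59/28) = 37/4, so the Y-coordinate is 1/7.
[XYW] = ½·(0·(9−(-87/14)) + 10·(-87/14−(-2)) + (17/14)·(-2−9)) = ½·(0 − 295/7 − 187/14) = -111/4, so the Z-coordinate is -3/7.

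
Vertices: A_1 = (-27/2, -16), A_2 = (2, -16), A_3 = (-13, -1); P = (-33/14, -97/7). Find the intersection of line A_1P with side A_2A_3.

Barycentric coordinates of P with respect to A_1A_2A_3: (1/7, 5/7, 1/7).
On side A_2A_3 the A_1-coordinate is zero; dropping P's A_1-weight 1/7 and renormalizing the remaining 5/7 : 1/7 gives weights 5/6, 1/6 on A_2, A_3.
Q = (5/6)·(2, -16) + (1/6)·(-13, -1) = (-1/2, -27/2).

(-1/2, -27/2)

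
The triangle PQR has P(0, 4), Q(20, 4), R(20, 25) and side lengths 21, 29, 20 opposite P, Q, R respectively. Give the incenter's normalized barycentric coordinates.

(3/10, 29/70, 2/7)

The incenter has barycentric coordinates proportional to the opposite side lengths: (21 : 29 : 20).
Normalizing by 21+29+20 = 70 gives (3/10, 29/70, 2/7).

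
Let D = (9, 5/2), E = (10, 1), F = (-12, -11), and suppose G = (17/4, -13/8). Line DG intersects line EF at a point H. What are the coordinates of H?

(8/3, -3)

Barycentric coordinates of G with respect to DEF: (1/4, 1/2, 1/4).
On side EF the D-coordinate is zero; dropping G's D-weight 1/4 and renormalizing the remaining 1/2 : 1/4 gives weights 2/3, 1/3 on E, F.
H = (2/3)·(10, 1) + (1/3)·(-12, -11) = (8/3, -3).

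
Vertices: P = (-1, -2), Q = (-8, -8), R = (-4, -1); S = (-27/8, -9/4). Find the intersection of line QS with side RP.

Barycentric coordinates of S with respect to PQR: (3/8, 1/8, 1/2).
On side RP the Q-coordinate is zero; dropping S's Q-weight 1/8 and renormalizing the remaining 1/2 : 3/8 gives weights 4/7, 3/7 on R, P.
T = (4/7)·(-4, -1) + (3/7)·(-1, -2) = (-19/7, -10/7).

(-19/7, -10/7)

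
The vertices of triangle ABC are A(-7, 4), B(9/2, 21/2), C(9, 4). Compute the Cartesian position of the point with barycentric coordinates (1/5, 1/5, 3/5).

P = (1/5)·A + (1/5)·B + (3/5)·C.
x-coordinate: (1/5)·(-7) + (1/5)·(9/2) + (3/5)·9 = 49/10.
y-coordinate: (1/5)·4 + (1/5)·(21/2) + (3/5)·4 = 53/10.

(49/10, 53/10)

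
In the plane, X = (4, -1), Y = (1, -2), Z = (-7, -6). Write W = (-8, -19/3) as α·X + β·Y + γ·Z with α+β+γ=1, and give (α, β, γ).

Signed area of the reference triangle: [XYZ] = ½·(4·(-2−(-6)) + 1·(-6−(-1)) + (-7)·(-1−(-2))) = ½·(16 − 5 − 7) = 2.
[WYZ] = ½·((-8)·(-2−(-6)) + 1·(-6−(-19/3)) + (-7)·(-19/3−(-2))) = ½·(-32 + 1/3 + 91/3) = -2/3, so the X-coordinate is (-2/3)/2 = -1/3.
[XWZ] = ½·(4·(-19/3−(-6)) + (-8)·(-6−(-1)) + (-7)·(-1−(-19/3))) = ½·(-4/3 + 40 − 112/3) = 2/3, so the Y-coordinate is 1/3.
[XYW] = ½·(4·(-2−(-19/3)) + 1·(-19/3−(-1)) + (-8)·(-1−(-2))) = ½·(52/3 − 16/3 − 8) = 2, so the Z-coordinate is 1.

(-1/3, 1/3, 1)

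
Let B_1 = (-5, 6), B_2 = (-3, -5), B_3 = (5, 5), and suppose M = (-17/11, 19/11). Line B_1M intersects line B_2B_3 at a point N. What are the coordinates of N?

(3/7, -5/7)

Barycentric coordinates of M with respect to B_1B_2B_3: (4/11, 4/11, 3/11).
On side B_2B_3 the B_1-coordinate is zero; dropping M's B_1-weight 4/11 and renormalizing the remaining 4/11 : 3/11 gives weights 4/7, 3/7 on B_2, B_3.
N = (4/7)·(-3, -5) + (3/7)·(5, 5) = (3/7, -5/7).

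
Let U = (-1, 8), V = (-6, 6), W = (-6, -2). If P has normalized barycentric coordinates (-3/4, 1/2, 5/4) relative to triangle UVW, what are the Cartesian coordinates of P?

(-39/4, -11/2)

P = (-3/4)·U + (1/2)·V + (5/4)·W.
x-coordinate: (-3/4)·(-1) + (1/2)·(-6) + (5/4)·(-6) = -39/4.
y-coordinate: (-3/4)·8 + (1/2)·6 + (5/4)·(-2) = -11/2.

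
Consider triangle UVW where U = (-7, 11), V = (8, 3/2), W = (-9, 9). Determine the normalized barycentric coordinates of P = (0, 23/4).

(1/4, 1/2, 1/4)

Signed area of the reference triangle: [UVW] = ½·((-7)·(3/2−9) + 8·(9−11) + (-9)·(11−(3/2))) = ½·(105/2 − 16 − 171/2) = -49/2.
[PVW] = ½·(0·(3/2−9) + 8·(9−(23/4)) + (-9)·(23/4−(3/2))) = ½·(0 + 26 − 153/4) = -49/8, so the U-coordinate is (-49/8)/(-49/2) = 1/4.
[UPW] = ½·((-7)·(23/4−9) + 0·(9−11) + (-9)·(11−(23/4))) = ½·(91/4 + 0 − 189/4) = -49/4, so the V-coordinate is 1/2.
[UVP] = ½·((-7)·(3/2−(23/4)) + 8·(23/4−11) + 0·(11−(3/2))) = ½·(119/4 − 42 + 0) = -49/8, so the W-coordinate is 1/4.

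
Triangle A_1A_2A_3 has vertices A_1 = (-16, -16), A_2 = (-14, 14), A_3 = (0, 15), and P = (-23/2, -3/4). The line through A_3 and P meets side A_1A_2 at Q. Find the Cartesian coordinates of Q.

(-46/3, -6)

Barycentric coordinates of P with respect to A_1A_2A_3: (1/2, 1/4, 1/4).
On side A_1A_2 the A_3-coordinate is zero; dropping P's A_3-weight 1/4 and renormalizing the remaining 1/2 : 1/4 gives weights 2/3, 1/3 on A_1, A_2.
Q = (2/3)·(-16, -16) + (1/3)·(-14, 14) = (-46/3, -6).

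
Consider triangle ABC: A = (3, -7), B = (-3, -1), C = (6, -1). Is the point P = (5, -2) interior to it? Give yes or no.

Barycentric coordinates of P: (1/6, 1/18, 7/9).
The three coordinates are positive, positive, positive; a point is interior exactly when all three are positive.

yes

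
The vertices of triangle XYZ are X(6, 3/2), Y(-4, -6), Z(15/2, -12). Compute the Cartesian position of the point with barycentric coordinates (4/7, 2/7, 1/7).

(47/14, -18/7)

W = (4/7)·X + (2/7)·Y + (1/7)·Z.
x-coordinate: (4/7)·6 + (2/7)·(-4) + (1/7)·(15/2) = 47/14.
y-coordinate: (4/7)·(3/2) + (2/7)·(-6) + (1/7)·(-12) = -18/7.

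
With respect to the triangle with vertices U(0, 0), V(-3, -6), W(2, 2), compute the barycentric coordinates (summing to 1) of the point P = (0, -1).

Signed area of the reference triangle: [UVW] = ½·(0·(-6−2) + (-3)·(2−0) + 2·(0−(-6))) = ½·(0 − 6 + 12) = 3.
[PVW] = ½·(0·(-6−2) + (-3)·(2−(-1)) + 2·(-1−(-6))) = ½·(0 − 9 + 10) = 1/2, so the U-coordinate is (1/2)/3 = 1/6.
[UPW] = ½·(0·(-1−2) + 0·(2−0) + 2·(0−(-1))) = ½·(0 + 0 + 2) = 1, so the V-coordinate is 1/3.
[UVP] = ½·(0·(-6−(-1)) + (-3)·(-1−0) + 0·(0−(-6))) = ½·(0 + 3 + 0) = 3/2, so the W-coordinate is 1/2.

(1/6, 1/3, 1/2)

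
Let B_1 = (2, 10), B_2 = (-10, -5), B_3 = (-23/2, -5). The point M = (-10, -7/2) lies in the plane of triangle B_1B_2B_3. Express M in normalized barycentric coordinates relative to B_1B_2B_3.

Signed area of the reference triangle: [B_1B_2B_3] = ½·(2·(-5−(-5)) + (-10)·(-5−10) + (-23/2)·(10−(-5))) = ½·(0 + 150 − 345/2) = -45/4.
[MB_2B_3] = ½·((-10)·(-5−(-5)) + (-10)·(-5−(-7/2)) + (-23/2)·(-7/2−(-5))) = ½·(0 + 15 − 69/4) = -9/8, so the B_1-coordinate is (-9/8)/(-45/4) = 1/10.
[B_1MB_3] = ½·(2·(-7/2−(-5)) + (-10)·(-5−10) + (-23/2)·(10−(-7/2))) = ½·(3 + 150 − 621/4) = -9/8, so the B_2-coordinate is 1/10.
[B_1B_2M] = ½·(2·(-5−(-7/2)) + (-10)·(-7/2−10) + (-10)·(10−(-5))) = ½·(-3 + 135 − 150) = -9, so the B_3-coordinate is 4/5.
Check: 1/10 + 1/10 + 4/5 = 1.

(1/10, 1/10, 4/5)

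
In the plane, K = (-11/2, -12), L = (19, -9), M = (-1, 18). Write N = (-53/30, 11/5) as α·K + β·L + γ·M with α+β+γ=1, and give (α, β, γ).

Signed area of the reference triangle: [KLM] = ½·((-11/2)·(-9−18) + 19·(18−(-12)) + (-1)·(-12−(-9))) = ½·(297/2 + 570 + 3) = 1443/4.
[NLM] = ½·((-53/30)·(-9−18) + 19·(18−(11/5)) + (-1)·(11/5−(-9))) = ½·(477/10 + 1501/5 − 56/5) = 3367/20, so the K-coordinate is (3367/20)/(1443/4) = 7/15.
[KNM] = ½·((-11/2)·(11/5−18) + (-53/30)·(18−(-12)) + (-1)·(-12−(11/5))) = ½·(869/10 − 53 + 71/5) = 481/20, so the L-coordinate is 1/15.
[KLN] = ½·((-11/2)·(-9−(11/5)) + 19·(11/5−(-12)) + (-53/30)·(-12−(-9))) = ½·(308/5 + 1349/5 + 53/10) = 3367/20, so the M-coordinate is 7/15.
Check: 7/15 + 1/15 + 7/15 = 1.

(7/15, 1/15, 7/15)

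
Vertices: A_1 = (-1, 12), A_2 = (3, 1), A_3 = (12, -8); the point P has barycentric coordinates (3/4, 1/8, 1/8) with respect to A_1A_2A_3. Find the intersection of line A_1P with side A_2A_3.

Line A_1P meets A_2A_3 where the A_1-coordinate vanishes; zeroing P's A_1-weight and renormalizing leaves A_2, A_3-weights 1/8 : 1/8 → (1/2, 1/2).
So Q = (1/2)·A_2 + (1/2)·A_3 = (15/2, -7/2).

(15/2, -7/2)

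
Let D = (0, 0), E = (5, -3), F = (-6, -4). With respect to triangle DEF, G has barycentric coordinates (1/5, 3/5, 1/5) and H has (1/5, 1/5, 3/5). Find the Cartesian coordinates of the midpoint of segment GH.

Barycentric coordinates of the midpoint are the average: (1/5, 2/5, 2/5).
Converting: (1/5)·D + (2/5)·E + (2/5)·F = (-2/5, -14/5).

(-2/5, -14/5)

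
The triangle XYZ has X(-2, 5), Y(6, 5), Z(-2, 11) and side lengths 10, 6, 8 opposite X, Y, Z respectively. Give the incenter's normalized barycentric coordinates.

(5/12, 1/4, 1/3)

The incenter has barycentric coordinates proportional to the opposite side lengths: (10 : 6 : 8).
Normalizing by 10+6+8 = 24 gives (5/12, 1/4, 1/3).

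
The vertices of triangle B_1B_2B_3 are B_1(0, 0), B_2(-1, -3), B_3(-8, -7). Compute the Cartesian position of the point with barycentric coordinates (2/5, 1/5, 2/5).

M = (2/5)·B_1 + (1/5)·B_2 + (2/5)·B_3.
x-coordinate: (2/5)·0 + (1/5)·(-1) + (2/5)·(-8) = -17/5.
y-coordinate: (2/5)·0 + (1/5)·(-3) + (2/5)·(-7) = -17/5.

(-17/5, -17/5)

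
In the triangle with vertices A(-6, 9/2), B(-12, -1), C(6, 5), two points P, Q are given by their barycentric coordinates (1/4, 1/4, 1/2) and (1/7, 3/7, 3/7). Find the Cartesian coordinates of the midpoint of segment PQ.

(-69/28, 321/112)

Barycentric coordinates of the midpoint are the average: (11/56, 19/56, 13/28).
Converting: (11/56)·A + (19/56)·B + (13/28)·C = (-69/28, 321/112).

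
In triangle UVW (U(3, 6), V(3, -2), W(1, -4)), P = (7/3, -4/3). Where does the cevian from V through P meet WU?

(5/3, -2/3)

Barycentric coordinates of P with respect to UVW: (1/6, 1/2, 1/3).
On side WU the V-coordinate is zero; dropping P's V-weight 1/2 and renormalizing the remaining 1/3 : 1/6 gives weights 2/3, 1/3 on W, U.
Q = (2/3)·(1, -4) + (1/3)·(3, 6) = (5/3, -2/3).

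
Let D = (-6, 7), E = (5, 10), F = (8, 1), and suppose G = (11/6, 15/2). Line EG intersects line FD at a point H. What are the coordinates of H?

Barycentric coordinates of G with respect to DEF: (1/3, 1/2, 1/6).
On side FD the E-coordinate is zero; dropping G's E-weight 1/2 and renormalizing the remaining 1/6 : 1/3 gives weights 1/3, 2/3 on F, D.
H = (1/3)·(8, 1) + (2/3)·(-6, 7) = (-4/3, 5).

(-4/3, 5)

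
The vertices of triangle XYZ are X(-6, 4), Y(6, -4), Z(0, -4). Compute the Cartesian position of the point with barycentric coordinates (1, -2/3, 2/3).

(-10, 4)

W = 1·X + (-2/3)·Y + (2/3)·Z.
x-coordinate: 1·(-6) + (-2/3)·6 + (2/3)·0 = -10.
y-coordinate: 1·4 + (-2/3)·(-4) + (2/3)·(-4) = 4.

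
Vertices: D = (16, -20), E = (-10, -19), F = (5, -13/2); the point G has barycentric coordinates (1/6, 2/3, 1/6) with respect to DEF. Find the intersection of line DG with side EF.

Line DG meets EF where the D-coordinate vanishes; zeroing G's D-weight and renormalizing leaves E, F-weights 2/3 : 1/6 → (4/5, 1/5).
So H = (4/5)·E + (1/5)·F = (-7, -33/2).

(-7, -33/2)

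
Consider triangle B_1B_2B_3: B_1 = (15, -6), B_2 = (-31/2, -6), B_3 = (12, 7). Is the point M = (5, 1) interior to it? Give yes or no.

Barycentric coordinates of M: (148/793, 218/793, 7/13).
The three coordinates are positive, positive, positive; a point is interior exactly when all three are positive.

yes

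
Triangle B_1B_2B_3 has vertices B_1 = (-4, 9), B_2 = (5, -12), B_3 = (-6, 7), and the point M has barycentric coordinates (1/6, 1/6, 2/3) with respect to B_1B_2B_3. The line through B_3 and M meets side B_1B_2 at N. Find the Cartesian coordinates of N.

(1/2, -3/2)

Line B_3M meets B_1B_2 where the B_3-coordinate vanishes; zeroing M's B_3-weight and renormalizing leaves B_1, B_2-weights 1/6 : 1/6 → (1/2, 1/2).
So N = (1/2)·B_1 + (1/2)·B_2 = (1/2, -3/2).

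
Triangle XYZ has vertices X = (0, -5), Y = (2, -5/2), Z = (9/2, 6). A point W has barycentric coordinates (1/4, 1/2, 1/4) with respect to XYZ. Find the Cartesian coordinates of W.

(17/8, -1)

W = (1/4)·X + (1/2)·Y + (1/4)·Z.
x-coordinate: (1/4)·0 + (1/2)·2 + (1/4)·(9/2) = 17/8.
y-coordinate: (1/4)·(-5) + (1/2)·(-5/2) + (1/4)·6 = -1.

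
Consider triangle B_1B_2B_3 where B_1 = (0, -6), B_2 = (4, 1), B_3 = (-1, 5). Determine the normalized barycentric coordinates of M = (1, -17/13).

Signed area of the reference triangle: [B_1B_2B_3] = ½·(0·(1−5) + 4·(5−(-6)) + (-1)·(-6−1)) = ½·(0 + 44 + 7) = 51/2.
[MB_2B_3] = ½·(1·(1−5) + 4·(5−(-17/13)) + (-1)·(-17/13−1)) = ½·(-4 + 328/13 + 30/13) = 153/13, so the B_1-coordinate is (153/13)/(51/2) = 6/13.
[B_1MB_3] = ½·(0·(-17/13−5) + 1·(5−(-6)) + (-1)·(-6−(-17/13))) = ½·(0 + 11 + 61/13) = 102/13, so the B_2-coordinate is 4/13.
[B_1B_2M] = ½·(0·(1−(-17/13)) + 4·(-17/13−(-6)) + 1·(-6−1)) = ½·(0 + 244/13 − 7) = 153/26, so the B_3-coordinate is 3/13.
Check: 6/13 + 4/13 + 3/13 = 1.

(6/13, 4/13, 3/13)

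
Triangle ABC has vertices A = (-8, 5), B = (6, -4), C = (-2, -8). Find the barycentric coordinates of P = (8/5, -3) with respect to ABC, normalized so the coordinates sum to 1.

Signed area of the reference triangle: [ABC] = ½·((-8)·(-4−(-8)) + 6·(-8−5) + (-2)·(5−(-4))) = ½·(-32 − 78 − 18) = -64.
[PBC] = ½·((8/5)·(-4−(-8)) + 6·(-8−(-3)) + (-2)·(-3−(-4))) = ½·(32/5 − 30 − 2) = -64/5, so the A-coordinate is (-64/5)/(-64) = 1/5.
[APC] = ½·((-8)·(-3−(-8)) + (8/5)·(-8−5) + (-2)·(5−(-3))) = ½·(-40 − 104/5 − 16) = -192/5, so the B-coordinate is 3/5.
[ABP] = ½·((-8)·(-4−(-3)) + 6·(-3−5) + (8/5)·(5−(-4))) = ½·(8 − 48 + 72/5) = -64/5, so the C-coordinate is 1/5.
Check: 1/5 + 3/5 + 1/5 = 1.

(1/5, 3/5, 1/5)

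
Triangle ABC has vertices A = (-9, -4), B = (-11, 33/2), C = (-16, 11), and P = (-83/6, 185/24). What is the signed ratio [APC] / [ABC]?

[ABC] = ½·((-9)·(33/2−11) + (-11)·(11−(-4)) + (-16)·(-4−(33/2))) = ½·(-99/2 − 165 + 328) = 227/4.
[APC] = ½·((-9)·(185/24−11) + (-83/6)·(11−(-4)) + (-16)·(-4−(185/24))) = ½·(237/8 − 415/2 + 562/3) = 227/48, so the ratio is (227/48)/(227/4) = 1/12.

1/12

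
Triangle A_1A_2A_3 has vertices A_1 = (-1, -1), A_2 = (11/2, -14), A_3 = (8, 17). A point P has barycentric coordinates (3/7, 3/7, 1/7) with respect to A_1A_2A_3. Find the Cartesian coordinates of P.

P = (3/7)·A_1 + (3/7)·A_2 + (1/7)·A_3.
x-coordinate: (3/7)·(-1) + (3/7)·(11/2) + (1/7)·8 = 43/14.
y-coordinate: (3/7)·(-1) + (3/7)·(-14) + (1/7)·17 = -4.

(43/14, -4)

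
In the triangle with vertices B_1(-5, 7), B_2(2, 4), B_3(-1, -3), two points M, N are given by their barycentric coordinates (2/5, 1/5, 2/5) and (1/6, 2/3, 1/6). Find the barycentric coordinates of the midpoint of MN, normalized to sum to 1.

Since both coordinate triples sum to 1, the midpoint's barycentrics are the componentwise average.
(2/5+1/6)/2 = 17/60; similarly 13/30 and 17/60.

(17/60, 13/30, 17/60)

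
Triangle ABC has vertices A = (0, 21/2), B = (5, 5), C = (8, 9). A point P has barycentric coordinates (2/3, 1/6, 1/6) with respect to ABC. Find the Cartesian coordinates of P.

P = (2/3)·A + (1/6)·B + (1/6)·C.
x-coordinate: (2/3)·0 + (1/6)·5 + (1/6)·8 = 13/6.
y-coordinate: (2/3)·(21/2) + (1/6)·5 + (1/6)·9 = 28/3.

(13/6, 28/3)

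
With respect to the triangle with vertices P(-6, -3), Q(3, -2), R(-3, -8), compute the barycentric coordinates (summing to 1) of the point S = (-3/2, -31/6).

(1/6, 1/3, 1/2)

Signed area of the reference triangle: [PQR] = ½·((-6)·(-2−(-8)) + 3·(-8−(-3)) + (-3)·(-3−(-2))) = ½·(-36 − 15 + 3) = -24.
[SQR] = ½·((-3/2)·(-2−(-8)) + 3·(-8−(-31/6)) + (-3)·(-31/6−(-2))) = ½·(-9 − 17/2 + 19/2) = -4, so the P-coordinate is (-4)/(-24) = 1/6.
[PSR] = ½·((-6)·(-31/6−(-8)) + (-3/2)·(-8−(-3)) + (-3)·(-3−(-31/6))) = ½·(-17 + 15/2 − 13/2) = -8, so the Q-coordinate is 1/3.
[PQS] = ½·((-6)·(-2−(-31/6)) + 3·(-31/6−(-3)) + (-3/2)·(-3−(-2))) = ½·(-19 − 13/2 + 3/2) = -12, so the R-coordinate is 1/2.
Check: 1/6 + 1/3 + 1/2 = 1.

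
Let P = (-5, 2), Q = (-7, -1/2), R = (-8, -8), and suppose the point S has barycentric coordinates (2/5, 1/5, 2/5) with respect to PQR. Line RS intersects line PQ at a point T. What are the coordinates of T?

(-17/3, 7/6)

Line RS meets PQ where the R-coordinate vanishes; zeroing S's R-weight and renormalizing leaves P, Q-weights 2/5 : 1/5 → (2/3, 1/3).
So T = (2/3)·P + (1/3)·Q = (-17/3, 7/6).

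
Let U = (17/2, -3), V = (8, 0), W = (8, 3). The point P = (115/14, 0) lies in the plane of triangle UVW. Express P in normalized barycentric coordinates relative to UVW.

(3/7, 1/7, 3/7)

Signed area of the reference triangle: [UVW] = ½·((17/2)·(0−3) + 8·(3−(-3)) + 8·(-3−0)) = ½·(-51/2 + 48 − 24) = -3/4.
[PVW] = ½·((115/14)·(0−3) + 8·(3−0) + 8·(0−0)) = ½·(-345/14 + 24 + 0) = -9/28, so the U-coordinate is (-9/28)/(-3/4) = 3/7.
[UPW] = ½·((17/2)·(0−3) + (115/14)·(3−(-3)) + 8·(-3−0)) = ½·(-51/2 + 345/7 − 24) = -3/28, so the V-coordinate is 1/7.
[UVP] = ½·((17/2)·(0−0) + 8·(0−(-3)) + (115/14)·(-3−0)) = ½·(0 + 24 − 345/14) = -9/28, so the W-coordinate is 3/7.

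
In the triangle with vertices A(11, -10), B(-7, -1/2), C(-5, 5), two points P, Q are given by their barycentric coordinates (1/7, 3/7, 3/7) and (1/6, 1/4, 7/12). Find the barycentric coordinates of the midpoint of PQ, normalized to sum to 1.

Since both coordinate triples sum to 1, the midpoint's barycentrics are the componentwise average.
(1/7+1/6)/2 = 13/84; similarly 19/56 and 85/168.

(13/84, 19/56, 85/168)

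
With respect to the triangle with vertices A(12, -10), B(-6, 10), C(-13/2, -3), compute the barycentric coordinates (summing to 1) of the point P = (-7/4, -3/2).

Signed area of the reference triangle: [ABC] = ½·(12·(10−(-3)) + (-6)·(-3−(-10)) + (-13/2)·(-10−10)) = ½·(156 − 42 + 130) = 122.
[PBC] = ½·((-7/4)·(10−(-3)) + (-6)·(-3−(-3/2)) + (-13/2)·(-3/2−10)) = ½·(-91/4 + 9 + 299/4) = 61/2, so the A-coordinate is (61/2)/122 = 1/4.
[APC] = ½·(12·(-3/2−(-3)) + (-7/4)·(-3−(-10)) + (-13/2)·(-10−(-3/2))) = ½·(18 − 49/4 + 221/4) = 61/2, so the B-coordinate is 1/4.
[ABP] = ½·(12·(10−(-3/2)) + (-6)·(-3/2−(-10)) + (-7/4)·(-10−10)) = ½·(138 − 51 + 35) = 61, so the C-coordinate is 1/2.
Check: 1/4 + 1/4 + 1/2 = 1.

(1/4, 1/4, 1/2)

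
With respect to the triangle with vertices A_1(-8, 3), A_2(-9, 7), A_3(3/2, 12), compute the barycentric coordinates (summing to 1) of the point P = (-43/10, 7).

Signed area of the reference triangle: [A_1A_2A_3] = ½·((-8)·(7−12) + (-9)·(12−3) + (3/2)·(3−7)) = ½·(40 − 81 − 6) = -47/2.
[PA_2A_3] = ½·((-43/10)·(7−12) + (-9)·(12−7) + (3/2)·(7−7)) = ½·(43/2 − 45 + 0) = -47/4, so the A_1-coordinate is (-47/4)/(-47/2) = 1/2.
[A_1PA_3] = ½·((-8)·(7−12) + (-43/10)·(12−3) + (3/2)·(3−7)) = ½·(40 − 387/10 − 6) = -47/20, so the A_2-coordinate is 1/10.
[A_1A_2P] = ½·((-8)·(7−7) + (-9)·(7−3) + (-43/10)·(3−7)) = ½·(0 − 36 + 86/5) = -47/5, so the A_3-coordinate is 2/5.

(1/2, 1/10, 2/5)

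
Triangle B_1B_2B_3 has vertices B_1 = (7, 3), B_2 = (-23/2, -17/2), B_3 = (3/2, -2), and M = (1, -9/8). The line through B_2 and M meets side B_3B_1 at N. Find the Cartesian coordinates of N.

(31/6, 4/3)

Barycentric coordinates of M with respect to B_1B_2B_3: (1/2, 1/4, 1/4).
On side B_3B_1 the B_2-coordinate is zero; dropping M's B_2-weight 1/4 and renormalizing the remaining 1/4 : 1/2 gives weights 1/3, 2/3 on B_3, B_1.
N = (1/3)·(3/2, -2) + (2/3)·(7, 3) = (31/6, 4/3).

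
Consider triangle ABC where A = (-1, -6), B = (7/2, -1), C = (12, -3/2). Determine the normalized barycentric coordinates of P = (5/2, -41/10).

Signed area of the reference triangle: [ABC] = ½·((-1)·(-1−(-3/2)) + (7/2)·(-3/2−(-6)) + 12·(-6−(-1))) = ½·(-1/2 + 63/4 − 60) = -179/8.
[PBC] = ½·((5/2)·(-1−(-3/2)) + (7/2)·(-3/2−(-41/10)) + 12·(-41/10−(-1))) = ½·(5/4 + 91/10 − 186/5) = -537/40, so the A-coordinate is (-537/40)/(-179/8) = 3/5.
[APC] = ½·((-1)·(-41/10−(-3/2)) + (5/2)·(-3/2−(-6)) + 12·(-6−(-41/10))) = ½·(13/5 + 45/4 − 114/5) = -179/40, so the B-coordinate is 1/5.
[ABP] = ½·((-1)·(-1−(-41/10)) + (7/2)·(-41/10−(-6)) + (5/2)·(-6−(-1))) = ½·(-31/10 + 133/20 − 25/2) = -179/40, so the C-coordinate is 1/5.

(3/5, 1/5, 1/5)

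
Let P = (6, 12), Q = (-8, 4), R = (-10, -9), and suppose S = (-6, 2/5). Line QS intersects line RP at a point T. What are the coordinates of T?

Barycentric coordinates of S with respect to PQR: (1/5, 2/5, 2/5).
On side RP the Q-coordinate is zero; dropping S's Q-weight 2/5 and renormalizing the remaining 2/5 : 1/5 gives weights 2/3, 1/3 on R, P.
T = (2/3)·(-10, -9) + (1/3)·(6, 12) = (-14/3, -2).

(-14/3, -2)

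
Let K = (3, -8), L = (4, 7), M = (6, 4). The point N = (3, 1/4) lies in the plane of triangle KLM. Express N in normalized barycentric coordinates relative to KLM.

Signed area of the reference triangle: [KLM] = ½·(3·(7−4) + 4·(4−(-8)) + 6·(-8−7)) = ½·(9 + 48 − 90) = -33/2.
[NLM] = ½·(3·(7−4) + 4·(4−(1/4)) + 6·(1/4−7)) = ½·(9 + 15 − 81/2) = -33/4, so the K-coordinate is (-33/4)/(-33/2) = 1/2.
[KNM] = ½·(3·(1/4−4) + 3·(4−(-8)) + 6·(-8−(1/4))) = ½·(-45/4 + 36 − 99/2) = -99/8, so the L-coordinate is 3/4.
[KLN] = ½·(3·(7−(1/4)) + 4·(1/4−(-8)) + 3·(-8−7)) = ½·(81/4 + 33 − 45) = 33/8, so the M-coordinate is -1/4.
Check: 1/2 + 3/4 − 1/4 = 1.

(1/2, 3/4, -1/4)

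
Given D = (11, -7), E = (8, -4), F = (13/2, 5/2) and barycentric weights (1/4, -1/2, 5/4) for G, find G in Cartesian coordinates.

G = (1/4)·D + (-1/2)·E + (5/4)·F.
x-coordinate: (1/4)·11 + (-1/2)·8 + (5/4)·(13/2) = 55/8.
y-coordinate: (1/4)·(-7) + (-1/2)·(-4) + (5/4)·(5/2) = 27/8.

(55/8, 27/8)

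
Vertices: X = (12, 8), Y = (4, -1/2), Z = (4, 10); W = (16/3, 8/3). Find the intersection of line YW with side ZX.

Barycentric coordinates of W with respect to XYZ: (1/6, 2/3, 1/6).
On side ZX the Y-coordinate is zero; dropping W's Y-weight 2/3 and renormalizing the remaining 1/6 : 1/6 gives weights 1/2, 1/2 on Z, X.
V = (1/2)·(4, 10) + (1/2)·(12, 8) = (8, 9).

(8, 9)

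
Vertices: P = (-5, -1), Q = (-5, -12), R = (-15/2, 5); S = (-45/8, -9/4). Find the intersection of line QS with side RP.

Barycentric coordinates of S with respect to PQR: (1/2, 1/4, 1/4).
On side RP the Q-coordinate is zero; dropping S's Q-weight 1/4 and renormalizing the remaining 1/4 : 1/2 gives weights 1/3, 2/3 on R, P.
T = (1/3)·(-15/2, 5) + (2/3)·(-5, -1) = (-35/6, 1).

(-35/6, 1)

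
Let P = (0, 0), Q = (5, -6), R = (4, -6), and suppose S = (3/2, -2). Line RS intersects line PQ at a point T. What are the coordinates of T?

Barycentric coordinates of S with respect to PQR: (2/3, 1/6, 1/6).
On side PQ the R-coordinate is zero; dropping S's R-weight 1/6 and renormalizing the remaining 2/3 : 1/6 gives weights 4/5, 1/5 on P, Q.
T = (4/5)·(0, 0) + (1/5)·(5, -6) = (1, -6/5).

(1, -6/5)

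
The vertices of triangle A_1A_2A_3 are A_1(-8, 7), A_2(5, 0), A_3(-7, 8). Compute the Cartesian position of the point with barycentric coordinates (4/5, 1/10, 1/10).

P = (4/5)·A_1 + (1/10)·A_2 + (1/10)·A_3.
x-coordinate: (4/5)·(-8) + (1/10)·5 + (1/10)·(-7) = -33/5.
y-coordinate: (4/5)·7 + (1/10)·0 + (1/10)·8 = 32/5.

(-33/5, 32/5)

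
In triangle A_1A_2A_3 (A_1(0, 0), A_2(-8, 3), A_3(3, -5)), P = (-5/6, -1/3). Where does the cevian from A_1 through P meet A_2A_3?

Barycentric coordinates of P with respect to A_1A_2A_3: (2/3, 1/6, 1/6).
On side A_2A_3 the A_1-coordinate is zero; dropping P's A_1-weight 2/3 and renormalizing the remaining 1/6 : 1/6 gives weights 1/2, 1/2 on A_2, A_3.
Q = (1/2)·(-8, 3) + (1/2)·(3, -5) = (-5/2, -1).

(-5/2, -1)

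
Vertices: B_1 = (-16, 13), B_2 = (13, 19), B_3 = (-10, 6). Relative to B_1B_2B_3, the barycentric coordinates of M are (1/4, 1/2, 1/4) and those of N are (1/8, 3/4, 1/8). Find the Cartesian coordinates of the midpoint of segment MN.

Barycentric coordinates of the midpoint are the average: (3/16, 5/8, 3/16).
Converting: (3/16)·B_1 + (5/8)·B_2 + (3/16)·B_3 = (13/4, 247/16).

(13/4, 247/16)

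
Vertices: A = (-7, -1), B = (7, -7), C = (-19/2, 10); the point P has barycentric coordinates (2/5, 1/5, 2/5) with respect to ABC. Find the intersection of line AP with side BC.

(-4, 13/3)

Line AP meets BC where the A-coordinate vanishes; zeroing P's A-weight and renormalizing leaves B, C-weights 1/5 : 2/5 → (1/3, 2/3).
So Q = (1/3)·B + (2/3)·C = (-4, 13/3).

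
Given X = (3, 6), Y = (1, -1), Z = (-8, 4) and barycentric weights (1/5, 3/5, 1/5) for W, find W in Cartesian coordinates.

(-2/5, 7/5)

W = (1/5)·X + (3/5)·Y + (1/5)·Z.
x-coordinate: (1/5)·3 + (3/5)·1 + (1/5)·(-8) = -2/5.
y-coordinate: (1/5)·6 + (3/5)·(-1) + (1/5)·4 = 7/5.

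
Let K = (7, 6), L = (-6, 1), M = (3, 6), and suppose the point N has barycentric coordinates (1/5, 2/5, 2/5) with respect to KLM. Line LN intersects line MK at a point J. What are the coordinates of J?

Line LN meets MK where the L-coordinate vanishes; zeroing N's L-weight and renormalizing leaves M, K-weights 2/5 : 1/5 → (2/3, 1/3).
So J = (2/3)·M + (1/3)·K = (13/3, 6).

(13/3, 6)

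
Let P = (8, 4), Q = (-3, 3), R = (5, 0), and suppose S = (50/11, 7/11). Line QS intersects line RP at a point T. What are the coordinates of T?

Barycentric coordinates of S with respect to PQR: (1/11, 1/11, 9/11).
On side RP the Q-coordinate is zero; dropping S's Q-weight 1/11 and renormalizing the remaining 9/11 : 1/11 gives weights 9/10, 1/10 on R, P.
T = (9/10)·(5, 0) + (1/10)·(8, 4) = (53/10, 2/5).

(53/10, 2/5)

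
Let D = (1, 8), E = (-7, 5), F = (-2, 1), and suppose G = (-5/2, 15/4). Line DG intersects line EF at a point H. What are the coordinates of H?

(-11/3, 7/3)

Barycentric coordinates of G with respect to DEF: (1/4, 1/4, 1/2).
On side EF the D-coordinate is zero; dropping G's D-weight 1/4 and renormalizing the remaining 1/4 : 1/2 gives weights 1/3, 2/3 on E, F.
H = (1/3)·(-7, 5) + (2/3)·(-2, 1) = (-11/3, 7/3).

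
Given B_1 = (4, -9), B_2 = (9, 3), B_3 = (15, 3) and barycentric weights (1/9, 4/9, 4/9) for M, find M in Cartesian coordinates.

M = (1/9)·B_1 + (4/9)·B_2 + (4/9)·B_3.
x-coordinate: (1/9)·4 + (4/9)·9 + (4/9)·15 = 100/9.
y-coordinate: (1/9)·(-9) + (4/9)·3 + (4/9)·3 = 5/3.

(100/9, 5/3)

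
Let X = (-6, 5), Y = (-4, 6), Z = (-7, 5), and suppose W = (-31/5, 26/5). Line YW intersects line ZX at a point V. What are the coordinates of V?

Barycentric coordinates of W with respect to XYZ: (1/5, 1/5, 3/5).
On side ZX the Y-coordinate is zero; dropping W's Y-weight 1/5 and renormalizing the remaining 3/5 : 1/5 gives weights 3/4, 1/4 on Z, X.
V = (3/4)·(-7, 5) + (1/4)·(-6, 5) = (-27/4, 5).

(-27/4, 5)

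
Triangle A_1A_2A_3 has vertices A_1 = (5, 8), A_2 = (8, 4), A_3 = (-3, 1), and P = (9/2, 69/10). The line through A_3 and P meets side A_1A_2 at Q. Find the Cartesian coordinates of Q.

Barycentric coordinates of P with respect to A_1A_2A_3: (4/5, 1/10, 1/10).
On side A_1A_2 the A_3-coordinate is zero; dropping P's A_3-weight 1/10 and renormalizing the remaining 4/5 : 1/10 gives weights 8/9, 1/9 on A_1, A_2.
Q = (8/9)·(5, 8) + (1/9)·(8, 4) = (16/3, 68/9).

(16/3, 68/9)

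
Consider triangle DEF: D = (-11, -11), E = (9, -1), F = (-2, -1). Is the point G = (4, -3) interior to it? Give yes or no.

Barycentric coordinates of G: (1/5, 39/55, 1/11).
The three coordinates are positive, positive, positive; a point is interior exactly when all three are positive.

yes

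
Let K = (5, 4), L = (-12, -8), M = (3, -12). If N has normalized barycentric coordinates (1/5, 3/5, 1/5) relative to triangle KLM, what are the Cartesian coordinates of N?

(-28/5, -32/5)

N = (1/5)·K + (3/5)·L + (1/5)·M.
x-coordinate: (1/5)·5 + (3/5)·(-12) + (1/5)·3 = -28/5.
y-coordinate: (1/5)·4 + (3/5)·(-8) + (1/5)·(-12) = -32/5.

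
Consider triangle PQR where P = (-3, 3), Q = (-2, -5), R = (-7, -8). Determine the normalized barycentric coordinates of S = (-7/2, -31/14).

(3/7, 5/14, 3/14)

Signed area of the reference triangle: [PQR] = ½·((-3)·(-5−(-8)) + (-2)·(-8−3) + (-7)·(3−(-5))) = ½·(-9 + 22 − 56) = -43/2.
[SQR] = ½·((-7/2)·(-5−(-8)) + (-2)·(-8−(-31/14)) + (-7)·(-31/14−(-5))) = ½·(-21/2 + 81/7 − 39/2) = -129/14, so the P-coordinate is (-129/14)/(-43/2) = 3/7.
[PSR] = ½·((-3)·(-31/14−(-8)) + (-7/2)·(-8−3) + (-7)·(3−(-31/14))) = ½·(-243/14 + 77/2 − 73/2) = -215/28, so the Q-coordinate is 5/14.
[PQS] = ½·((-3)·(-5−(-31/14)) + (-2)·(-31/14−3) + (-7/2)·(3−(-5))) = ½·(117/14 + 73/7 − 28) = -129/28, so the R-coordinate is 3/14.
Check: 3/7 + 5/14 + 3/14 = 1.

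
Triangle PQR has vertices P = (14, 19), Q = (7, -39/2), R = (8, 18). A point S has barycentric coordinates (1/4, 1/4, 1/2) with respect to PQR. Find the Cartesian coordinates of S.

S = (1/4)·P + (1/4)·Q + (1/2)·R.
x-coordinate: (1/4)·14 + (1/4)·7 + (1/2)·8 = 37/4.
y-coordinate: (1/4)·19 + (1/4)·(-39/2) + (1/2)·18 = 71/8.

(37/4, 71/8)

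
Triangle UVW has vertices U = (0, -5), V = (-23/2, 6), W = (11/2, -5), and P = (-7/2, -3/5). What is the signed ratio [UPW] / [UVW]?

2/5

[UVW] = ½·(0·(6−(-5)) + (-23/2)·(-5−(-5)) + (11/2)·(-5−6)) = ½·(0 + 0 − 121/2) = -121/4.
[UPW] = ½·(0·(-3/5−(-5)) + (-7/2)·(-5−(-5)) + (11/2)·(-5−(-3/5))) = ½·(0 + 0 − 121/5) = -121/10, so the ratio is (-121/10)/(-121/4) = 2/5.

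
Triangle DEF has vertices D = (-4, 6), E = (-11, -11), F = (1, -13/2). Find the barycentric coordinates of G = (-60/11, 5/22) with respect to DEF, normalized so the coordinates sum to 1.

(7/11, 3/11, 1/11)

Signed area of the reference triangle: [DEF] = ½·((-4)·(-11−(-13/2)) + (-11)·(-13/2−6) + 1·(6−(-11))) = ½·(18 + 275/2 + 17) = 345/4.
[GEF] = ½·((-60/11)·(-11−(-13/2)) + (-11)·(-13/2−(5/22)) + 1·(5/22−(-11))) = ½·(270/11 + 74 + 247/22) = 2415/44, so the D-coordinate is (2415/44)/(345/4) = 7/11.
[DGF] = ½·((-4)·(5/22−(-13/2)) + (-60/11)·(-13/2−6) + 1·(6−(5/22))) = ½·(-296/11 + 750/11 + 127/22) = 1035/44, so the E-coordinate is 3/11.
[DEG] = ½·((-4)·(-11−(5/22)) + (-11)·(5/22−6) + (-60/11)·(6−(-11))) = ½·(494/11 + 127/2 − 1020/11) = 345/44, so the F-coordinate is 1/11.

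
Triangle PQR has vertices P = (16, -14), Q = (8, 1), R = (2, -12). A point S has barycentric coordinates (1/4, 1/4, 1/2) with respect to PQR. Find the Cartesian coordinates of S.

S = (1/4)·P + (1/4)·Q + (1/2)·R.
x-coordinate: (1/4)·16 + (1/4)·8 + (1/2)·2 = 7.
y-coordinate: (1/4)·(-14) + (1/4)·1 + (1/2)·(-12) = -37/4.

(7, -37/4)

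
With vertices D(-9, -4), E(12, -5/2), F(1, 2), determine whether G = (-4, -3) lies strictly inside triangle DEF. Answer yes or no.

yes

Barycentric coordinates of G: (155/222, 20/111, 9/74).
The three coordinates are positive, positive, positive; a point is interior exactly when all three are positive.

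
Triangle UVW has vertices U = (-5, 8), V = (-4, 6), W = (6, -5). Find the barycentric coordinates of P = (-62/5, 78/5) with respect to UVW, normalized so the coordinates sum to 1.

Signed area of the reference triangle: [UVW] = ½·((-5)·(6−(-5)) + (-4)·(-5−8) + 6·(8−6)) = ½·(-55 + 52 + 12) = 9/2.
[PVW] = ½·((-62/5)·(6−(-5)) + (-4)·(-5−(78/5)) + 6·(78/5−6)) = ½·(-682/5 + 412/5 + 288/5) = 9/5, so the U-coordinate is (9/5)/(9/2) = 2/5.
[UPW] = ½·((-5)·(78/5−(-5)) + (-62/5)·(-5−8) + 6·(8−(78/5))) = ½·(-103 + 806/5 − 228/5) = 63/10, so the V-coordinate is 7/5.
[UVP] = ½·((-5)·(6−(78/5)) + (-4)·(78/5−8) + (-62/5)·(8−6)) = ½·(48 − 152/5 − 124/5) = -18/5, so the W-coordinate is -4/5.

(2/5, 7/5, -4/5)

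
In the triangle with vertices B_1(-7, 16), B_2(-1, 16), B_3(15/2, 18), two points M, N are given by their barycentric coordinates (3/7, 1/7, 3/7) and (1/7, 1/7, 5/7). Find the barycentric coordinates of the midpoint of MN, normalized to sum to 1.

Since both coordinate triples sum to 1, the midpoint's barycentrics are the componentwise average.
(3/7+1/7)/2 = 2/7; similarly 1/7 and 4/7.

(2/7, 1/7, 4/7)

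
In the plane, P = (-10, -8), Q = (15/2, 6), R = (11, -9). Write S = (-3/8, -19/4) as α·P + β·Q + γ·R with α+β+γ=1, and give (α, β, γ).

Signed area of the reference triangle: [PQR] = ½·((-10)·(6−(-9)) + (15/2)·(-9−(-8)) + 11·(-8−6)) = ½·(-150 − 15/2 − 154) = -623/4.
[SQR] = ½·((-3/8)·(6−(-9)) + (15/2)·(-9−(-19/4)) + 11·(-19/4−6)) = ½·(-45/8 − 255/8 − 473/4) = -623/8, so the P-coordinate is (-623/8)/(-623/4) = 1/2.
[PSR] = ½·((-10)·(-19/4−(-9)) + (-3/8)·(-9−(-8)) + 11·(-8−(-19/4))) = ½·(-85/2 + 3/8 − 143/4) = -623/16, so the Q-coordinate is 1/4.
[PQS] = ½·((-10)·(6−(-19/4)) + (15/2)·(-19/4−(-8)) + (-3/8)·(-8−6)) = ½·(-215/2 + 195/8 + 21/4) = -623/16, so the R-coordinate is 1/4.

(1/2, 1/4, 1/4)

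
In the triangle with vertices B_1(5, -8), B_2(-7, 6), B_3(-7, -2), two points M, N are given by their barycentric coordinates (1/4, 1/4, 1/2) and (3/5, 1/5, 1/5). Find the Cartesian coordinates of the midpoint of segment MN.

Barycentric coordinates of the midpoint are the average: (17/40, 9/40, 7/20).
Converting: (17/40)·B_1 + (9/40)·B_2 + (7/20)·B_3 = (-19/10, -11/4).

(-19/10, -11/4)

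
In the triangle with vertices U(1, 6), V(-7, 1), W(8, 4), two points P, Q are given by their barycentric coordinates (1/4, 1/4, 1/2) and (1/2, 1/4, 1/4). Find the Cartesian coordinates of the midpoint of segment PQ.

(13/8, 4)

Barycentric coordinates of the midpoint are the average: (3/8, 1/4, 3/8).
Converting: (3/8)·U + (1/4)·V + (3/8)·W = (13/8, 4).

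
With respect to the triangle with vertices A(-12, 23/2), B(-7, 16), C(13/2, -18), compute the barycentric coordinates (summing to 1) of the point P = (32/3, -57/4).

Signed area of the reference triangle: [ABC] = ½·((-12)·(16−(-18)) + (-7)·(-18−(23/2)) + (13/2)·(23/2−16)) = ½·(-408 + 413/2 − 117/4) = -923/8.
[PBC] = ½·((32/3)·(16−(-18)) + (-7)·(-18−(-57/4)) + (13/2)·(-57/4−16)) = ½·(1088/3 + 105/4 − 1573/8) = 4615/48, so the A-coordinate is (4615/48)/(-923/8) = -5/6.
[APC] = ½·((-12)·(-57/4−(-18)) + (32/3)·(-18−(23/2)) + (13/2)·(23/2−(-57/4))) = ½·(-45 − 944/3 + 1339/8) = -4615/48, so the B-coordinate is 5/6.
[ABP] = ½·((-12)·(16−(-57/4)) + (-7)·(-57/4−(23/2)) + (32/3)·(23/2−16)) = ½·(-363 + 721/4 − 48) = -923/8, so the C-coordinate is 1.

(-5/6, 5/6, 1)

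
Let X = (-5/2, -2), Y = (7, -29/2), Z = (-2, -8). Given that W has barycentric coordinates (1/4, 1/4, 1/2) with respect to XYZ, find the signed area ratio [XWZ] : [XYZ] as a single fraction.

1/4

The signed ratio [XWZ]/[XYZ] equals the barycentric coordinate of W at vertex Y, which is 1/4.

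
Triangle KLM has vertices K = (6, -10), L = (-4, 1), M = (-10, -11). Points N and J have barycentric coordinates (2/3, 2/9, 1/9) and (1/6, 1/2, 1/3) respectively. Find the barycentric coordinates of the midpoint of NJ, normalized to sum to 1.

Since both coordinate triples sum to 1, the midpoint's barycentrics are the componentwise average.
(2/3+1/6)/2 = 5/12; similarly 13/36 and 2/9.

(5/12, 13/36, 2/9)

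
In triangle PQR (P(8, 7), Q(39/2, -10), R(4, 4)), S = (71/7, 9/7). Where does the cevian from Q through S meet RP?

Barycentric coordinates of S with respect to PQR: (3/7, 2/7, 2/7).
On side RP the Q-coordinate is zero; dropping S's Q-weight 2/7 and renormalizing the remaining 2/7 : 3/7 gives weights 2/5, 3/5 on R, P.
T = (2/5)·(4, 4) + (3/5)·(8, 7) = (32/5, 29/5).

(32/5, 29/5)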